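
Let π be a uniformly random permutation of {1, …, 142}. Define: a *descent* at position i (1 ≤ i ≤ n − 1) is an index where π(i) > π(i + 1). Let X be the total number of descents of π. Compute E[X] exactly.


Write X = Σ X_I over i = 1, …, 141, with X_I the indicator of one descent.
There are 141 indicators.
For each fixed i, the pair (π(i), π(i+1)) is a uniformly random ordered pair of distinct values from {1, …, 142}; by symmetry P[π(i) > π(i+1)] = 1/2.
By linearity: E[X] = 141 · (1/2) = (142 − 1) · (1/2) = 141/2 ≈ 70.500.

E[X] = 141/2 = 70.500.


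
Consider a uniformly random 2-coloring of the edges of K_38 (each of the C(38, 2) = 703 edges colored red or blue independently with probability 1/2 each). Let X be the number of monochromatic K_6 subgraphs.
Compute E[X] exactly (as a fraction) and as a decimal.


Let X = Σ_S X_S over the C(38, 6) = 2760681 subsets S of size 6, where X_S = 1 if the K_6 on S is monochromatic.
For a fixed S, the K_6 on S has C(6, 2) = 15 edges. P[all 15 edges red] = (1/2)^15, and likewise for blue, so P[monochromatic] = 2·(1/2)^15 = 2^{1 − 15} = 1/16384.
By linearity: E[X] = C(38, 6) · 2^{1 − 15} = 2760681 · 1/16384 = 2760681/16384.
Numerically: E[X] ≈ 168.499.

E[X] = C(38,6)·2^(1−C(6,2)) = 2760681/16384 ≈ 168.499.


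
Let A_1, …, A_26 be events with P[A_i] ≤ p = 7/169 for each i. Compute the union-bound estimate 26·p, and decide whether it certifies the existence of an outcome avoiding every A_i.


Union bound: P[∪_{i=1}^{26} A_i] ≤ Σ_i P[A_i] ≤ 26·p = 26·(7/169) = 14/13.
Numerically: 14/13 ≈ 1.076923.
Is 14/13 < 1? NO.
Since the bound 14/13 is ≥ 1, the union bound is uninformative here; it does NOT by itself certify existence.

26·p = 14/13 ≈ 1.076923; existence NOT certified by the union bound.


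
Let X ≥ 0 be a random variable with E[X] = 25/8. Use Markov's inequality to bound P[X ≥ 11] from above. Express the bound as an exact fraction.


μ = E[X] = 25/8, a = 11.
Markov: P[X ≥ 11] ≤ μ/a = (25/8)/11 = 25/88.
Numerically: ≈ 0.28409.
(Since a = 11 > μ = 3.12500, the bound 25/88 is < 1 and informative.)

P[X ≥ 11] ≤ 25/88 ≈ 0.28409.


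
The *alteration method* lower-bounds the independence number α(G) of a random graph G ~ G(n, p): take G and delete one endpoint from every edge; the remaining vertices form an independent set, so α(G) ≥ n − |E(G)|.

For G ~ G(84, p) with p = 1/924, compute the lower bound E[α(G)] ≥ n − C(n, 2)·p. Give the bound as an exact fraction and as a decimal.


E[|E(G)|] = C(84, 2)·p = 3486 · (1/924) = 83/22.
E[α(G)] ≥ n − E[|E(G)|] = 84 − 83/22 = 1765/22.
Numerically: ≈ 80.227.
(This is only a lower bound; the true E[α(G)] may be larger.)

E[α(G)] ≥ 1765/22 ≈ 80.227.


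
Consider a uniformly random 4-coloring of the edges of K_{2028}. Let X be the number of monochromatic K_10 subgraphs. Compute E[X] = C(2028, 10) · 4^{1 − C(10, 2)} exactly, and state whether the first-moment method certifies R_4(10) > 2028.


E[X] = C(2028, 10) · 4^{1 − 45} = 317149973285521499299300410 · 4^{−44} = 317149973285521499299300410/309485009821345068724781056.
As a reduced fraction: E[X] = 158574986642760749649650205/154742504910672534362390528 ≈ 1.025.
Is E[X] < 1? NO.
Since E[X] ≥ 1, the first-moment bound is inconclusive at n = 2028; it does NOT by itself certify R_4(10) > 2028.

E[X] = 158574986642760749649650205/154742504910672534362390528 ≈ 1.025; E[X] ≥ 1; first-moment method inconclusive here.


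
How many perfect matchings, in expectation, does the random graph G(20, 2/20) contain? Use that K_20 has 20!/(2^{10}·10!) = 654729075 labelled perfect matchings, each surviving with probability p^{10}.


K_20 has 20!/(2^{10}·10!) = 654729075 labelled perfect matchings.
For each such perfect matching H, let X_H = 1 if all 10 edges of H are present in G. Then P[X_H = 1] = p^{10} = (1/10)^{10} = 1/10000000000.
Summing the indicators: E[X] = Σ_H E[X_H] = 654729075 · p^{10} = 654729075 · 1/10000000000 = 26189163/400000000.
Numerically: E[X] ≈ 0.0655.

E[X] = 654729075 · (1/10)^{10} = 26189163/400000000 ≈ 0.0655.


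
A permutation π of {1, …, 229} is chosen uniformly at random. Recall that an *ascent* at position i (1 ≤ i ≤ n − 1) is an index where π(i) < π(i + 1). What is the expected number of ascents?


Write X = Σ X_I over i = 1, …, 228, with X_I the indicator of one ascent.
There are 228 indicators.
For each fixed i, the pair (π(i), π(i+1)) is a uniformly random ordered pair of distinct values from {1, …, 229}; by symmetry P[π(i) < π(i+1)] = 1/2.
By linearity: E[X] = 228 · (1/2) = (229 − 1) · (1/2) = 114 ≈ 114.00000.

E[X] = 114 = 114.00000.


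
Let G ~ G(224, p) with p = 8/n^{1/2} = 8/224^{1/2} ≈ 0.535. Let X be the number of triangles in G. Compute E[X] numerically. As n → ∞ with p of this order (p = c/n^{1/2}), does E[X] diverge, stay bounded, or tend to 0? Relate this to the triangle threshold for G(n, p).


Number of potential triangles: C(224, 3) = 1848224.
Each occurs with probability p³ ≈ (0.535)³ ≈ 1.52721e-01.
By linearity: E[X] = C(224, 3)·p³ ≈ 1848224 · 1.52721e-01 ≈ 282262.081.
Since α = 1/2 < 1, p = c/n^{1/2} ≫ 1/n is above the triangle threshold p ~ 1/n. Asymptotically E[X] ~ (c³/6)·n^{3(1−α)} = (8³/6)·n^{1.5} → ∞; triangles are abundant w.h.p.

E[X] ≈ 282262.081; in regime p = Θ(1/n^{1/2}) E[X] diverges (above the triangle threshold p ~ 1/n).


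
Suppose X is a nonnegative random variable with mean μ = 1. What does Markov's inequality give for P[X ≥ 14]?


μ = E[X] = 1, a = 14.
Markov: P[X ≥ 14] ≤ μ/a = (1)/14 = 1/14.
Numerically: ≈ 0.071.
(Since a = 14 > μ = 1.000, the bound 1/14 is < 1 and informative.)

P[X ≥ 14] ≤ 1/14 ≈ 0.071.


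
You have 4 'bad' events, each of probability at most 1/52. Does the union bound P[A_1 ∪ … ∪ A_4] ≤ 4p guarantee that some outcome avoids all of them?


Union bound: P[∪_{i=1}^{4} A_i] ≤ Σ_i P[A_i] ≤ 4·p = 4·(1/52) = 1/13.
Numerically: 1/13 ≈ 0.07692.
Is 1/13 < 1? YES.
Since P[∪ A_i] ≤ 1/13 < 1, the complement has P[∩ A_i^c] ≥ 1 − 1/13 = 12/13 > 0, so some outcome avoids every A_i.

4·p = 1/13 ≈ 0.07692; existence CERTIFIED by the union bound.


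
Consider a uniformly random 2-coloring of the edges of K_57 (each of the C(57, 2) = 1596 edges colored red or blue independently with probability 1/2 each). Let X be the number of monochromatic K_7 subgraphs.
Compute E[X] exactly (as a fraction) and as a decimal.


Let X = Σ_S X_S over the C(57, 7) = 264385836 subsets S of size 7, where X_S = 1 if the K_7 on S is monochromatic.
For a fixed S, the K_7 on S has C(7, 2) = 21 edges. P[all 21 edges red] = (1/2)^21, and likewise for blue, so P[monochromatic] = 2·(1/2)^21 = 2^{1 − 21} = 1/1048576.
Summing: E[X] = C(57, 7) · 2^{1 − 21} = 264385836 · 1/1048576 = 66096459/262144.
Numerically: E[X] ≈ 252.13798.

E[X] = C(57,7)·2^(1−C(7,2)) = 66096459/262144 ≈ 252.13798.


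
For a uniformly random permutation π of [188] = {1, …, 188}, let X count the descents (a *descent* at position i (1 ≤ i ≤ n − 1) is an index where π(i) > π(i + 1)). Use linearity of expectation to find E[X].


Write X = Σ X_I over i = 1, …, 187, with X_I the indicator of one descent.
There are 187 indicators.
For each fixed i, the pair (π(i), π(i+1)) is a uniformly random ordered pair of distinct values from {1, …, 188}; by symmetry P[π(i) > π(i+1)] = 1/2.
By linearity: E[X] = 187 · (1/2) = (188 − 1) · (1/2) = 187/2 ≈ 93.5000.

E[X] = 187/2 = 93.5000.


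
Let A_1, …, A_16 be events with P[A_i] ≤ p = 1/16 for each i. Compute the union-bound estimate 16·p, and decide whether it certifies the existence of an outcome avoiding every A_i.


Union bound: P[∪_{i=1}^{16} A_i] ≤ Σ_i P[A_i] ≤ 16·p = 16·(1/16) = 1.
Numerically: 1 ≈ 1.0000.
Is 1 < 1? NO.
Since the bound 1 is ≥ 1, the union bound is uninformative here; it does NOT by itself certify existence.

16·p = 1 ≈ 1.0000; existence NOT certified by the union bound.


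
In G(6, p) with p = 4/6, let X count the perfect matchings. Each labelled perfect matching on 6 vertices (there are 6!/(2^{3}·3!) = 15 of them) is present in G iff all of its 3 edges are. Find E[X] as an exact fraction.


K_6 has 6!/(2^{3}·3!) = 15 labelled perfect matchings.
For each such perfect matching H, let X_H = 1 if all 3 edges of H are present in G. Then P[X_H = 1] = p^{3} = (2/3)^{3} = 8/27.
Summing the indicators: E[X] = Σ_H E[X_H] = 15 · p^{3} = 15 · 8/27 = 40/9.
Numerically: E[X] ≈ 4.44.

E[X] = 15 · (2/3)^{3} = 40/9 ≈ 4.44.


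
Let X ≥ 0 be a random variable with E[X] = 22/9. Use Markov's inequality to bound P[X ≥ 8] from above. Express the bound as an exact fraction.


μ = E[X] = 22/9, a = 8.
Markov: P[X ≥ 8] ≤ μ/a = (22/9)/8 = 11/36.
Numerically: ≈ 0.306.
(Since a = 8 > μ = 2.444, the bound 11/36 is < 1 and informative.)

P[X ≥ 8] ≤ 11/36 ≈ 0.306.


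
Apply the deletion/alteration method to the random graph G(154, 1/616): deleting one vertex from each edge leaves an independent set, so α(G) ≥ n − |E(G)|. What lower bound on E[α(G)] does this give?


E[|E(G)|] = C(154, 2)·p = 11781 · (1/616) = 153/8.
E[α(G)] ≥ n − E[|E(G)|] = 154 − 153/8 = 1079/8.
Numerically: ≈ 134.87500.
(This is only a lower bound; the true E[α(G)] may be larger.)

E[α(G)] ≥ 1079/8 ≈ 134.87500.


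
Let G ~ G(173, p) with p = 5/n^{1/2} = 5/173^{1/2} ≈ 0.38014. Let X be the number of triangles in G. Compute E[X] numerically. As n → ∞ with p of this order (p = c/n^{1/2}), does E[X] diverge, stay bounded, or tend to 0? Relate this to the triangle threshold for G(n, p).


Number of potential triangles: C(173, 3) = 848046.
Each occurs with probability p³ ≈ (0.38014)³ ≈ 5.4933954e-02.
By linearity: E[X] = C(173, 3)·p³ ≈ 848046 · 5.4933954e-02 ≈ 46586.51983.
Since α = 1/2 < 1, p = c/n^{1/2} ≫ 1/n is above the triangle threshold p ~ 1/n. Asymptotically E[X] ~ (c³/6)·n^{3(1−α)} = (5³/6)·n^{1.5} → ∞; triangles are abundant w.h.p.

E[X] ≈ 46586.51983; in regime p = Θ(1/n^{1/2}) E[X] diverges (above the triangle threshold p ~ 1/n).


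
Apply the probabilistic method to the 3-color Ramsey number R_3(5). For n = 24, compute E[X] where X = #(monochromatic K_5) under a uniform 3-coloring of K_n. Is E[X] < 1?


E[X] = C(24, 5) · 3^{1 − 10} = 42504 · 3^{−9} = 42504/19683.
As a reduced fraction: E[X] = 14168/6561 ≈ 2.15943.
Is E[X] < 1? NO.
Since E[X] ≥ 1, the first-moment bound is inconclusive at n = 24; it does NOT by itself certify R_3(5) > 24.

E[X] = 14168/6561 ≈ 2.15943; E[X] ≥ 1; first-moment method inconclusive here.


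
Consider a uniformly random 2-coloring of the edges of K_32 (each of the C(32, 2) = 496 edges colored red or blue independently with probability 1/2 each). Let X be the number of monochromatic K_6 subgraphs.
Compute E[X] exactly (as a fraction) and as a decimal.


Let X = Σ_S X_S over the C(32, 6) = 906192 subsets S of size 6, where X_S = 1 if the K_6 on S is monochromatic.
For a fixed S, the K_6 on S has C(6, 2) = 15 edges. P[all 15 edges red] = (1/2)^15, and likewise for blue, so P[monochromatic] = 2·(1/2)^15 = 2^{1 − 15} = 1/16384.
By linearity: E[X] = C(32, 6) · 2^{1 − 15} = 906192 · 1/16384 = 56637/1024.
Numerically: E[X] ≈ 55.3096.

E[X] = C(32,6)·2^(1−C(6,2)) = 56637/1024 ≈ 55.3096.


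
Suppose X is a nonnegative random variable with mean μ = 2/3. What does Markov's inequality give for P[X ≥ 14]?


μ = E[X] = 2/3, a = 14.
Markov: P[X ≥ 14] ≤ μ/a = (2/3)/14 = 1/21.
Numerically: ≈ 0.047619.
(Since a = 14 > μ = 0.666667, the bound 1/21 is < 1 and informative.)

P[X ≥ 14] ≤ 1/21 ≈ 0.047619.


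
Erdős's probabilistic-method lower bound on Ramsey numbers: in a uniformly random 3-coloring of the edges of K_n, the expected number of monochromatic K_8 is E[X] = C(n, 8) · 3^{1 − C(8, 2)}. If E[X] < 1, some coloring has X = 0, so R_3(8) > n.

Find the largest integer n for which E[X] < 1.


We need C(n, 8) · 3^{1 − 28} < 1, i.e. C(n, 8) < 3^{28 − 1} = 7625597484987.
Check values of n near the boundary:
  n = 151: C(151, 8) = 5551321138650; 5551321138650 < 7625597484987? YES
  n = 152: C(152, 8) = 5859727868575; 5859727868575 < 7625597484987? YES
  n = 153: C(153, 8) = 6183023199255; 6183023199255 < 7625597484987? YES
  n = 154: C(154, 8) = 6521818990995; 6521818990995 < 7625597484987? YES
  n = 155: C(155, 8) = 6876747915675; 6876747915675 < 7625597484987? YES
  n = 156: C(156, 8) = 7248464019225; 7248464019225 < 7625597484987? YES
  n = 157: C(157, 8) = 7637643295425; 7637643295425 < 7625597484987? NO
The largest n with C(n, 8) < 7625597484987 is n = 156 (where E[X] = 805384891025/847288609443 ≈ 0.9505437). Hence R_3(8) > 156, i.e. R_3(8) ≥ 157.

Largest n = 156; hence R_3(8) > 156.


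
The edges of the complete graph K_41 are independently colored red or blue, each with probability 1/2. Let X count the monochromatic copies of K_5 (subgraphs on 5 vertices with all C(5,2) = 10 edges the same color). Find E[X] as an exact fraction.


Let X = Σ_S X_S over the C(41, 5) = 749398 subsets S of size 5, where X_S = 1 if the K_5 on S is monochromatic.
For a fixed S, the K_5 on S has C(5, 2) = 10 edges. P[all 10 edges red] = (1/2)^10, and likewise for blue, so P[monochromatic] = 2·(1/2)^10 = 2^{1 − 10} = 1/512.
Summing: E[X] = C(41, 5) · 2^{1 − 10} = 749398 · 1/512 = 374699/256.
Numerically: E[X] ≈ 1463.6680.

E[X] = C(41,5)·2^(1−C(5,2)) = 374699/256 ≈ 1463.6680.


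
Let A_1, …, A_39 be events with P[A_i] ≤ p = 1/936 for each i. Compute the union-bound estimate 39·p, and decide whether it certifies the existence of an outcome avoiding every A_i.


Union bound: P[∪_{i=1}^{39} A_i] ≤ Σ_i P[A_i] ≤ 39·p = 39·(1/936) = 1/24.
Numerically: 1/24 ≈ 0.0417.
Is 1/24 < 1? YES.
Since P[∪ A_i] ≤ 1/24 < 1, the complement has P[∩ A_i^c] ≥ 1 − 1/24 = 23/24 > 0, so some outcome avoids every A_i.

39·p = 1/24 ≈ 0.0417; existence CERTIFIED by the union bound.


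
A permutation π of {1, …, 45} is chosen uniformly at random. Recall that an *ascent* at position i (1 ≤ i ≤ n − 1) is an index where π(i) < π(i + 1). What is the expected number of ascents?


Write X = Σ X_I over i = 1, …, 44, with X_I the indicator of one ascent.
There are 44 indicators.
For each fixed i, the pair (π(i), π(i+1)) is a uniformly random ordered pair of distinct values from {1, …, 45}; by symmetry P[π(i) < π(i+1)] = 1/2.
By linearity: E[X] = 44 · (1/2) = (45 − 1) · (1/2) = 22 ≈ 22.0000.

E[X] = 22 = 22.0000.


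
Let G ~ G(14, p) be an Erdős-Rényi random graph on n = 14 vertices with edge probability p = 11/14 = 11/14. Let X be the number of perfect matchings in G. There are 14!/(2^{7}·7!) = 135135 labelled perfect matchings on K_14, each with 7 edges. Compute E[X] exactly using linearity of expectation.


K_14 has 14!/(2^{7}·7!) = 135135 labelled perfect matchings.
For each such perfect matching H, let X_H = 1 if all 7 edges of H are present in G. Then P[X_H = 1] = p^{7} = (11/14)^{7} = 19487171/105413504.
By linearity of expectation: E[X] = Σ_H E[X_H] = 135135 · p^{7} = 135135 · 19487171/105413504 = 376199836155/15059072.
Numerically: E[X] ≈ 2.5e+04.

E[X] = 135135 · (11/14)^{7} = 376199836155/15059072 ≈ 2.5e+04.


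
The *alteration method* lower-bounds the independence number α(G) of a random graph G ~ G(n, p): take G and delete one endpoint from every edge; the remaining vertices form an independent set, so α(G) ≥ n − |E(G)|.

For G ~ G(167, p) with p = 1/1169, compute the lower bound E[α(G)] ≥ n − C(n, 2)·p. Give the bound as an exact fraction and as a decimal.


E[|E(G)|] = C(167, 2)·p = 13861 · (1/1169) = 83/7.
E[α(G)] ≥ n − E[|E(G)|] = 167 − 83/7 = 1086/7.
Numerically: ≈ 155.142857.
(This is only a lower bound; the true E[α(G)] may be larger.)

E[α(G)] ≥ 1086/7 ≈ 155.142857.


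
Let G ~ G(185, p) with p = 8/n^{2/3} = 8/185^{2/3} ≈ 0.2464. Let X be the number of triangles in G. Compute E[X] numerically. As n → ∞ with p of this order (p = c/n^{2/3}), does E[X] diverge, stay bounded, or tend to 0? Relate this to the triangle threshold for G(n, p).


Number of potential triangles: C(185, 3) = 1038220.
Each occurs with probability p³ ≈ (0.2464)³ ≈ 1.4959825e-02.
By linearity: E[X] = C(185, 3)·p³ ≈ 1038220 · 1.4959825e-02 ≈ 15531.58919.
Since α = 2/3 < 1, p = c/n^{2/3} ≫ 1/n is above the triangle threshold p ~ 1/n. Asymptotically E[X] ~ (c³/6)·n^{3(1−α)} = (8³/6)·n^{1} → ∞; triangles are abundant w.h.p.

E[X] ≈ 15531.58919; in regime p = Θ(1/n^{2/3}) E[X] diverges (above the triangle threshold p ~ 1/n).


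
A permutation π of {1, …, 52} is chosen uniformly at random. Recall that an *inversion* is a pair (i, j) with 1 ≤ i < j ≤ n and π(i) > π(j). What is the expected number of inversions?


Write X = Σ X_I over the C(52, 2) = 1326 pairs i < j, with X_I the indicator of one inversion.
There are 1326 indicators.
For each fixed pair i < j, the values π(i) and π(j) are two distinct elements of {1, …, 52} in uniformly random order; by symmetry P[π(i) > π(j)] = 1/2.
By linearity: E[X] = 1326 · (1/2) = C(52, 2) · (1/2) = 1326/2 = 663 ≈ 663.000000.

E[X] = 663 = 663.000000.


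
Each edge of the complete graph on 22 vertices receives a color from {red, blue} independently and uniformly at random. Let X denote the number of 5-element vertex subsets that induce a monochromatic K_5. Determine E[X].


Let X = Σ_S X_S over the C(22, 5) = 26334 subsets S of size 5, where X_S = 1 if the K_5 on S is monochromatic.
For a fixed S, the K_5 on S has C(5, 2) = 10 edges. P[all 10 edges red] = (1/2)^10, and likewise for blue, so P[monochromatic] = 2·(1/2)^10 = 2^{1 − 10} = 1/512.
Summing: E[X] = C(22, 5) · 2^{1 − 10} = 26334 · 1/512 = 13167/256.
Numerically: E[X] ≈ 51.43359.

E[X] = C(22,5)·2^(1−C(5,2)) = 13167/256 ≈ 51.43359.


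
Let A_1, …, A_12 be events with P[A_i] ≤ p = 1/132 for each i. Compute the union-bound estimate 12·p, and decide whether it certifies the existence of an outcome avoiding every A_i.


Union bound: P[∪_{i=1}^{12} A_i] ≤ Σ_i P[A_i] ≤ 12·p = 12·(1/132) = 1/11.
Numerically: 1/11 ≈ 0.090909.
Is 1/11 < 1? YES.
Since P[∪ A_i] ≤ 1/11 < 1, the complement has P[∩ A_i^c] ≥ 1 − 1/11 = 10/11 > 0, so some outcome avoids every A_i.

12·p = 1/11 ≈ 0.090909; existence CERTIFIED by the union bound.


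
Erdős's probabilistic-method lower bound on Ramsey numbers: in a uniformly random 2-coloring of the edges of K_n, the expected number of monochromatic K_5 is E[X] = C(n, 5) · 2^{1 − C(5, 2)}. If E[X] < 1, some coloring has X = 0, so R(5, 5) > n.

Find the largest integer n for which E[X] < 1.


We need C(n, 5) · 2^{1 − 10} < 1, i.e. C(n, 5) < 2^{10 − 1} = 512.
Check values of n near the boundary:
  n = 10: C(10, 5) = 252; 252 < 512? YES
  n = 11: C(11, 5) = 462; 462 < 512? YES
  n = 12: C(12, 5) = 792; 792 < 512? NO
The largest n with C(n, 5) < 512 is n = 11 (where E[X] = 231/256 ≈ 0.9023438). Hence R(5, 5) > 11, i.e. R(5, 5) ≥ 12.

Largest n = 11; hence R(5, 5) > 11.


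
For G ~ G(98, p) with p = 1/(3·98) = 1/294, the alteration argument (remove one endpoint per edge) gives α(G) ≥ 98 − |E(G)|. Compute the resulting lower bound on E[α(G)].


E[|E(G)|] = C(98, 2)·p = 4753 · (1/294) = 97/6.
E[α(G)] ≥ n − E[|E(G)|] = 98 − 97/6 = 491/6.
Numerically: ≈ 81.833.
(This is only a lower bound; the true E[α(G)] may be larger.)

E[α(G)] ≥ 491/6 ≈ 81.833.


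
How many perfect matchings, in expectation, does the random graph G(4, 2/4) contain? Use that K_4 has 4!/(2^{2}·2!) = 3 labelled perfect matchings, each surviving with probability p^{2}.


K_4 has 4!/(2^{2}·2!) = 3 labelled perfect matchings.
For each such perfect matching H, let X_H = 1 if all 2 edges of H are present in G. Then P[X_H = 1] = p^{2} = (1/2)^{2} = 1/4.
Summing the indicators: E[X] = Σ_H E[X_H] = 3 · p^{2} = 3 · 1/4 = 3/4.
Numerically: E[X] ≈ 0.75.

E[X] = 3 · (1/2)^{2} = 3/4 ≈ 0.75.


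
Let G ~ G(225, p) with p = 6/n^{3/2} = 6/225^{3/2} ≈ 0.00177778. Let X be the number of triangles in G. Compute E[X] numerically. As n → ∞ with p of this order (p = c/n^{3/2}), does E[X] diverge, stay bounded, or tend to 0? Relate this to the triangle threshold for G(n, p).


Number of potential triangles: C(225, 3) = 1873200.
Each occurs with probability p³ ≈ (0.00177778)³ ≈ 5.61865569e-09.
By linearity: E[X] = C(225, 3)·p³ ≈ 1873200 · 5.61865569e-09 ≈ 0.010525.
Since α = 3/2 > 1, p = c/n^{3/2} = o(1/n) is below the triangle threshold p ~ 1/n. Asymptotically E[X] ~ (c³/6)·n^{3(1−α)} = (6³/6)·n^{-1.5} → 0, so by Markov's inequality G has no triangles w.h.p.

E[X] ≈ 0.010525; in regime p = Θ(1/n^{3/2}) E[X] tends to 0 (below the triangle threshold p ~ 1/n).


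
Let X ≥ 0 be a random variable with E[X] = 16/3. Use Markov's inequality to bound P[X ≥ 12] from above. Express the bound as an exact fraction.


μ = E[X] = 16/3, a = 12.
Markov: P[X ≥ 12] ≤ μ/a = (16/3)/12 = 4/9.
Numerically: ≈ 0.4444.
(Since a = 12 > μ = 5.3333, the bound 4/9 is < 1 and informative.)

P[X ≥ 12] ≤ 4/9 ≈ 0.4444.


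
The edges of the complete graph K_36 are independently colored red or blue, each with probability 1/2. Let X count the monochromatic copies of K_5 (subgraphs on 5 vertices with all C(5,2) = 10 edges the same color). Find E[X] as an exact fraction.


Let X = Σ_S X_S over the C(36, 5) = 376992 subsets S of size 5, where X_S = 1 if the K_5 on S is monochromatic.
For a fixed S, the K_5 on S has C(5, 2) = 10 edges. P[all 10 edges red] = (1/2)^10, and likewise for blue, so P[monochromatic] = 2·(1/2)^10 = 2^{1 − 10} = 1/512.
Summing: E[X] = C(36, 5) · 2^{1 − 10} = 376992 · 1/512 = 11781/16.
Numerically: E[X] ≈ 736.3125.

E[X] = C(36,5)·2^(1−C(5,2)) = 11781/16 ≈ 736.3125.


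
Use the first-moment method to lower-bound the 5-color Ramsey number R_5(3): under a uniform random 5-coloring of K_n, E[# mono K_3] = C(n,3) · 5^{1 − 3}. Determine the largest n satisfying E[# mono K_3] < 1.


We need C(n, 3) · 5^{1 − 3} < 1, i.e. C(n, 3) < 5^{3 − 1} = 25.
Check values of n near the boundary:
  n = 3: C(3, 3) = 1; 1 < 25? YES
  n = 4: C(4, 3) = 4; 4 < 25? YES
  n = 5: C(5, 3) = 10; 10 < 25? YES
  n = 6: C(6, 3) = 20; 20 < 25? YES
  n = 7: C(7, 3) = 35; 35 < 25? NO
  n = 8: C(8, 3) = 56; 56 < 25? NO
The largest n with C(n, 3) < 25 is n = 6 (where E[X] = 4/5 ≈ 0.800). Hence R_5(3) > 6, i.e. R_5(3) ≥ 7.

Largest n = 6; hence R_5(3) > 6.


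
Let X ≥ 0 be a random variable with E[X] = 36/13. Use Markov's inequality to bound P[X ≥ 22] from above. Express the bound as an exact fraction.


μ = E[X] = 36/13, a = 22.
Markov: P[X ≥ 22] ≤ μ/a = (36/13)/22 = 18/143.
Numerically: ≈ 0.126.
(Since a = 22 > μ = 2.769, the bound 18/143 is < 1 and informative.)

P[X ≥ 22] ≤ 18/143 ≈ 0.126.


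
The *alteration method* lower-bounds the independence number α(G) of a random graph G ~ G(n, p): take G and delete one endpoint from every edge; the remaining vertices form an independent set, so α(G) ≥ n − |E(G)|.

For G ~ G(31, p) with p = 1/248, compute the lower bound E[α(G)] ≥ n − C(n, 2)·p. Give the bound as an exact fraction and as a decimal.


E[|E(G)|] = C(31, 2)·p = 465 · (1/248) = 15/8.
E[α(G)] ≥ n − E[|E(G)|] = 31 − 15/8 = 233/8.
Numerically: ≈ 29.12500.
(This is only a lower bound; the true E[α(G)] may be larger.)

E[α(G)] ≥ 233/8 ≈ 29.12500.


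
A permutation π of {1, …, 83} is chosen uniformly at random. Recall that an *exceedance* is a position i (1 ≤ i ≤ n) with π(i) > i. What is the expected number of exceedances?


Write X = Σ_{i=1}^{83} X_i, where X_i = 1_{π(i) > i}.
For each fixed i, π(i) is uniform over {1, …, 83} (marginal of a uniform permutation), so P[π(i) > i] = (n − i)/n. Summing: Σ_{i=1}^{83} (n − i)/n = (0 + 1 + … + 82)/83 = 83(83 − 1)/(2·83) = (83 − 1)/2.
Hence E[X] = Σ_{i=1}^{83} (83 − i)/83 = 41 ≈ 41.0000.

E[X] = 41 = 41.0000.


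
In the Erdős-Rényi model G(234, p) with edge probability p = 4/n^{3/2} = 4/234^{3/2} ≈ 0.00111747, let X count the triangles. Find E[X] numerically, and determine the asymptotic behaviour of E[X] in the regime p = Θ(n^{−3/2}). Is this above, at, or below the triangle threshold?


Number of potential triangles: C(234, 3) = 2108184.
Each occurs with probability p³ ≈ (0.00111747)³ ≈ 1.39543180e-09.
By linearity: E[X] = C(234, 3)·p³ ≈ 2108184 · 1.39543180e-09 ≈ 0.002942.
Since α = 3/2 > 1, p = c/n^{3/2} = o(1/n) is below the triangle threshold p ~ 1/n. Asymptotically E[X] ~ (c³/6)·n^{3(1−α)} = (4³/6)·n^{-1.5} → 0, so by Markov's inequality G has no triangles w.h.p.

E[X] ≈ 0.002942; in regime p = Θ(1/n^{3/2}) E[X] tends to 0 (below the triangle threshold p ~ 1/n).


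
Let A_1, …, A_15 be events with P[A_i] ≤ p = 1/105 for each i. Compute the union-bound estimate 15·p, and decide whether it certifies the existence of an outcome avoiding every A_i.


Union bound: P[∪_{i=1}^{15} A_i] ≤ Σ_i P[A_i] ≤ 15·p = 15·(1/105) = 1/7.
Numerically: 1/7 ≈ 0.14286.
Is 1/7 < 1? YES.
Since P[∪ A_i] ≤ 1/7 < 1, the complement has P[∩ A_i^c] ≥ 1 − 1/7 = 6/7 > 0, so some outcome avoids every A_i.

15·p = 1/7 ≈ 0.14286; existence CERTIFIED by the union bound.


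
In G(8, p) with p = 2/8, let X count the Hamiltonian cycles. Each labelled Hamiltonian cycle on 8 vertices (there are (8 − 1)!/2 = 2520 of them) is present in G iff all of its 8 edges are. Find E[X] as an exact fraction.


K_8 has (8 − 1)!/2 = 2520 labelled Hamiltonian cycles.
For each such Hamiltonian cycle H, let X_H = 1 if all 8 edges of H are present in G. Then P[X_H = 1] = p^{8} = (1/4)^{8} = 1/65536.
By linearity: E[X] = Σ_H E[X_H] = 2520 · p^{8} = 2520 · 1/65536 = 315/8192.
Numerically: E[X] ≈ 0.03845.

E[X] = 2520 · (1/4)^{8} = 315/8192 ≈ 0.03845.


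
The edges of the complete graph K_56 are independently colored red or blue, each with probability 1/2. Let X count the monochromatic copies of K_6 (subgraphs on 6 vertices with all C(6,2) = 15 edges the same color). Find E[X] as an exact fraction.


Let X = Σ_S X_S over the C(56, 6) = 32468436 subsets S of size 6, where X_S = 1 if the K_6 on S is monochromatic.
For a fixed S, the K_6 on S has C(6, 2) = 15 edges. P[all 15 edges red] = (1/2)^15, and likewise for blue, so P[monochromatic] = 2·(1/2)^15 = 2^{1 − 15} = 1/16384.
Summing: E[X] = C(56, 6) · 2^{1 − 15} = 32468436 · 1/16384 = 8117109/4096.
Numerically: E[X] ≈ 1981.716064.

E[X] = C(56,6)·2^(1−C(6,2)) = 8117109/4096 ≈ 1981.716064.


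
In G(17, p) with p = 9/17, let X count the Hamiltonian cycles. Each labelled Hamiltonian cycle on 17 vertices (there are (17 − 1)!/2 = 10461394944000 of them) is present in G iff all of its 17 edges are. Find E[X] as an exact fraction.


K_17 has (17 − 1)!/2 = 10461394944000 labelled Hamiltonian cycles.
For each such Hamiltonian cycle H, let X_H = 1 if all 17 edges of H are present in G. Then P[X_H = 1] = p^{17} = (9/17)^{17} = 16677181699666569/827240261886336764177.
Summing the indicators: E[X] = Σ_H E[X_H] = 10461394944000 · p^{17} = 10461394944000 · 16677181699666569/827240261886336764177 = 174466584313061171422427136000/827240261886336764177.
Numerically: E[X] ≈ 2.109e+08.

E[X] = 10461394944000 · (9/17)^{17} = 174466584313061171422427136000/827240261886336764177 ≈ 2.109e+08.


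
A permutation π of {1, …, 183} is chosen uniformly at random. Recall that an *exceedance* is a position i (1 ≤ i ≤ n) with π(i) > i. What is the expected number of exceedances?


Write X = Σ_{i=1}^{183} X_i, where X_i = 1_{π(i) > i}.
For each fixed i, π(i) is uniform over {1, …, 183} (marginal of a uniform permutation), so P[π(i) > i] = (n − i)/n. Summing: Σ_{i=1}^{183} (n − i)/n = (0 + 1 + … + 182)/183 = 183(183 − 1)/(2·183) = (183 − 1)/2.
Hence E[X] = Σ_{i=1}^{183} (183 − i)/183 = 91 ≈ 91.00000.

E[X] = 91 = 91.00000.


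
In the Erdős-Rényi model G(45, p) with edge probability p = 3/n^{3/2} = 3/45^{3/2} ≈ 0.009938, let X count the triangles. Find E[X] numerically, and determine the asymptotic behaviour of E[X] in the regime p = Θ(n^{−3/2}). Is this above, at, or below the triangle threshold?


Number of potential triangles: C(45, 3) = 14190.
Each occurs with probability p³ ≈ (0.009938)³ ≈ 9.815388e-07.
By linearity: E[X] = C(45, 3)·p³ ≈ 14190 · 9.815388e-07 ≈ 0.0139.
Since α = 3/2 > 1, p = c/n^{3/2} = o(1/n) is below the triangle threshold p ~ 1/n. Asymptotically E[X] ~ (c³/6)·n^{3(1−α)} = (3³/6)·n^{-1.5} → 0, so by Markov's inequality G has no triangles w.h.p.

E[X] ≈ 0.0139; in regime p = Θ(1/n^{3/2}) E[X] tends to 0 (below the triangle threshold p ~ 1/n).


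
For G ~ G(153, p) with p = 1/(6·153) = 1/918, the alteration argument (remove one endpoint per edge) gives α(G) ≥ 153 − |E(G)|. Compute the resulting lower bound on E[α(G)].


E[|E(G)|] = C(153, 2)·p = 11628 · (1/918) = 38/3.
E[α(G)] ≥ n − E[|E(G)|] = 153 − 38/3 = 421/3.
Numerically: ≈ 140.33333.
(This is only a lower bound; the true E[α(G)] may be larger.)

E[α(G)] ≥ 421/3 ≈ 140.33333.


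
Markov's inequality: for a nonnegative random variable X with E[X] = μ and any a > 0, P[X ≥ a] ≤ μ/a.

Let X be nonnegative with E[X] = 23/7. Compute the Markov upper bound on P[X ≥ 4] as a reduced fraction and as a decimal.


μ = E[X] = 23/7, a = 4.
Markov: P[X ≥ 4] ≤ μ/a = (23/7)/4 = 23/28.
Numerically: ≈ 0.82143.
(Since a = 4 > μ = 3.28571, the bound 23/28 is < 1 and informative.)

P[X ≥ 4] ≤ 23/28 ≈ 0.82143.


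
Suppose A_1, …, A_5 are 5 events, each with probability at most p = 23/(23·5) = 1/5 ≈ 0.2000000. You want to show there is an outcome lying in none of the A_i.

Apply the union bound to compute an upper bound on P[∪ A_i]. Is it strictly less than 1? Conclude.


Union bound: P[∪_{i=1}^{5} A_i] ≤ Σ_i P[A_i] ≤ 5·p = 5·(1/5) = 1.
Numerically: 1 ≈ 1.0000000.
Is 1 < 1? NO.
Since the bound 1 is ≥ 1, the union bound is uninformative here; it does NOT by itself certify existence.

5·p = 1 ≈ 1.0000000; existence NOT certified by the union bound.


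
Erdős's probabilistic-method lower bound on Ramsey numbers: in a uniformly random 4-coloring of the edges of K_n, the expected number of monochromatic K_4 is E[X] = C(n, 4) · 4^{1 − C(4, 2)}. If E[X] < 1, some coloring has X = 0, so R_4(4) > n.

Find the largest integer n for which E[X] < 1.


We need C(n, 4) · 4^{1 − 6} < 1, i.e. C(n, 4) < 4^{6 − 1} = 1024.
Check values of n near the boundary:
  n = 13: C(13, 4) = 715; 715 < 1024? YES
  n = 14: C(14, 4) = 1001; 1001 < 1024? YES
  n = 15: C(15, 4) = 1365; 1365 < 1024? NO
  n = 16: C(16, 4) = 1820; 1820 < 1024? NO
The largest n with C(n, 4) < 1024 is n = 14 (where E[X] = 1001/1024 ≈ 0.9775391). Hence R_4(4) > 14, i.e. R_4(4) ≥ 15.

Largest n = 14; hence R_4(4) > 14.


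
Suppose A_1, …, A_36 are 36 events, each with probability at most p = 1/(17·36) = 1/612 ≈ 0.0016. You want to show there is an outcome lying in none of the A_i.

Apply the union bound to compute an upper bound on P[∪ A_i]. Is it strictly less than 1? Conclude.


Union bound: P[∪_{i=1}^{36} A_i] ≤ Σ_i P[A_i] ≤ 36·p = 36·(1/612) = 1/17.
Numerically: 1/17 ≈ 0.0588.
Is 1/17 < 1? YES.
Since P[∪ A_i] ≤ 1/17 < 1, the complement has P[∩ A_i^c] ≥ 1 − 1/17 = 16/17 > 0, so some outcome avoids every A_i.

36·p = 1/17 ≈ 0.0588; existence CERTIFIED by the union bound.


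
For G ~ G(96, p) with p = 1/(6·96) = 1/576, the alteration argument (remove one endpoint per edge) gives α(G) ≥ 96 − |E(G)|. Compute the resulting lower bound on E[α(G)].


E[|E(G)|] = C(96, 2)·p = 4560 · (1/576) = 95/12.
E[α(G)] ≥ n − E[|E(G)|] = 96 − 95/12 = 1057/12.
Numerically: ≈ 88.083333.
(This is only a lower bound; the true E[α(G)] may be larger.)

E[α(G)] ≥ 1057/12 ≈ 88.083333.


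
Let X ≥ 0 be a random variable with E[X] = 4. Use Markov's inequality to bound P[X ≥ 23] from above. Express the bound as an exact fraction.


μ = E[X] = 4, a = 23.
Markov: P[X ≥ 23] ≤ μ/a = (4)/23 = 4/23.
Numerically: ≈ 0.173913.
(Since a = 23 > μ = 4.000000, the bound 4/23 is < 1 and informative.)

P[X ≥ 23] ≤ 4/23 ≈ 0.173913.


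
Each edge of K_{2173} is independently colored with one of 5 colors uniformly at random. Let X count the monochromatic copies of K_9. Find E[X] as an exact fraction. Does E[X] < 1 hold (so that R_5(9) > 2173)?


E[X] = C(2173, 9) · 5^{1 − 36} = 2927993888115921319674265 · 5^{−35} = 2927993888115921319674265/2910383045673370361328125.
As a reduced fraction: E[X] = 585598777623184263934853/582076609134674072265625 ≈ 1.00605.
Is E[X] < 1? NO.
Since E[X] ≥ 1, the first-moment bound is inconclusive at n = 2173; it does NOT by itself certify R_5(9) > 2173.

E[X] = 585598777623184263934853/582076609134674072265625 ≈ 1.00605; E[X] ≥ 1; first-moment method inconclusive here.


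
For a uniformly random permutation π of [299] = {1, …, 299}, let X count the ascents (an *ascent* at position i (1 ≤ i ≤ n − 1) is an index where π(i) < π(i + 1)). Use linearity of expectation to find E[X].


Write X = Σ X_I over i = 1, …, 298, with X_I the indicator of one ascent.
There are 298 indicators.
For each fixed i, the pair (π(i), π(i+1)) is a uniformly random ordered pair of distinct values from {1, …, 299}; by symmetry P[π(i) < π(i+1)] = 1/2.
By linearity: E[X] = 298 · (1/2) = (299 − 1) · (1/2) = 149 ≈ 149.00000.

E[X] = 149 = 149.00000.


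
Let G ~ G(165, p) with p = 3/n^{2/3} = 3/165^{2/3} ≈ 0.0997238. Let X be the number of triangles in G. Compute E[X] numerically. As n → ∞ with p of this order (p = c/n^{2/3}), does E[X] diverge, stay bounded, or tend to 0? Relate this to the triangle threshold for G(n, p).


Number of potential triangles: C(165, 3) = 735130.
Each occurs with probability p³ ≈ (0.0997238)³ ≈ 9.91735537e-04.
By linearity: E[X] = C(165, 3)·p³ ≈ 735130 · 9.91735537e-04 ≈ 729.054545.
Since α = 2/3 < 1, p = c/n^{2/3} ≫ 1/n is above the triangle threshold p ~ 1/n. Asymptotically E[X] ~ (c³/6)·n^{3(1−α)} = (3³/6)·n^{1} → ∞; triangles are abundant w.h.p.

E[X] ≈ 729.054545; in regime p = Θ(1/n^{2/3}) E[X] diverges (above the triangle threshold p ~ 1/n).


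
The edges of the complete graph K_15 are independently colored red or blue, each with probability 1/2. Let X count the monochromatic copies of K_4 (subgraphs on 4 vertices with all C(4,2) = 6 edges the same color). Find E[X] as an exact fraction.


Let X = Σ_S X_S over the C(15, 4) = 1365 subsets S of size 4, where X_S = 1 if the K_4 on S is monochromatic.
For a fixed S, the K_4 on S has C(4, 2) = 6 edges. P[all 6 edges red] = (1/2)^6, and likewise for blue, so P[monochromatic] = 2·(1/2)^6 = 2^{1 − 6} = 1/32.
By linearity of expectation: E[X] = C(15, 4) · 2^{1 − 6} = 1365 · 1/32 = 1365/32.
Numerically: E[X] ≈ 42.65625.

E[X] = C(15,4)·2^(1−C(4,2)) = 1365/32 ≈ 42.65625.


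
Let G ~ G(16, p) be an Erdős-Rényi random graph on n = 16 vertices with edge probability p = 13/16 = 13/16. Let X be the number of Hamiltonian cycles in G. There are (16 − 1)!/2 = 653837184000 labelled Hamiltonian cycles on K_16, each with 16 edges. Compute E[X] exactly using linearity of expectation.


K_16 has (16 − 1)!/2 = 653837184000 labelled Hamiltonian cycles.
For each such Hamiltonian cycle H, let X_H = 1 if all 16 edges of H are present in G. Then P[X_H = 1] = p^{16} = (13/16)^{16} = 665416609183179841/18446744073709551616.
By linearity: E[X] = Σ_H E[X_H] = 653837184000 · p^{16} = 653837184000 · 665416609183179841/18446744073709551616 = 424877072202303561918952875/18014398509481984.
Numerically: E[X] ≈ 2.359e+10.

E[X] = 653837184000 · (13/16)^{16} = 424877072202303561918952875/18014398509481984 ≈ 2.359e+10.


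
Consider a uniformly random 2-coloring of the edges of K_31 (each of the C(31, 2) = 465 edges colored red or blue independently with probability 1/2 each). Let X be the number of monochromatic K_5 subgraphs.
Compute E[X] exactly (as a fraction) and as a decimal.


Let X = Σ_S X_S over the C(31, 5) = 169911 subsets S of size 5, where X_S = 1 if the K_5 on S is monochromatic.
For a fixed S, the K_5 on S has C(5, 2) = 10 edges. P[all 10 edges red] = (1/2)^10, and likewise for blue, so P[monochromatic] = 2·(1/2)^10 = 2^{1 − 10} = 1/512.
By linearity of expectation: E[X] = C(31, 5) · 2^{1 − 10} = 169911 · 1/512 = 169911/512.
Numerically: E[X] ≈ 331.857422.

E[X] = C(31,5)·2^(1−C(5,2)) = 169911/512 ≈ 331.857422.


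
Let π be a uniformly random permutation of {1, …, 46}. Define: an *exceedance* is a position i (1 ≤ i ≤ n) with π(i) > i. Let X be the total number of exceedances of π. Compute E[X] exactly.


Write X = Σ_{i=1}^{46} X_i, where X_i = 1_{π(i) > i}.
For each fixed i, π(i) is uniform over {1, …, 46} (marginal of a uniform permutation), so P[π(i) > i] = (n − i)/n. Summing: Σ_{i=1}^{46} (n − i)/n = (0 + 1 + … + 45)/46 = 46(46 − 1)/(2·46) = (46 − 1)/2.
Hence E[X] = Σ_{i=1}^{46} (46 − i)/46 = 45/2 ≈ 22.500000.

E[X] = 45/2 = 22.500000.


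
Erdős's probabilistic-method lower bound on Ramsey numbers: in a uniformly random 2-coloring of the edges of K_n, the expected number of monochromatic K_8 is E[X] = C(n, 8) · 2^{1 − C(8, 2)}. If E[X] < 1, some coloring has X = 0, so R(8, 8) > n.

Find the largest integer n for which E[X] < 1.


We need C(n, 8) · 2^{1 − 28} < 1, i.e. C(n, 8) < 2^{28 − 1} = 134217728.
Check values of n near the boundary:
  n = 37: C(37, 8) = 38608020; 38608020 < 134217728? YES
  n = 38: C(38, 8) = 48903492; 48903492 < 134217728? YES
  n = 39: C(39, 8) = 61523748; 61523748 < 134217728? YES
  n = 40: C(40, 8) = 76904685; 76904685 < 134217728? YES
  n = 41: C(41, 8) = 95548245; 95548245 < 134217728? YES
  n = 42: C(42, 8) = 118030185; 118030185 < 134217728? YES
  n = 43: C(43, 8) = 145008513; 145008513 < 134217728? NO
  n = 44: C(44, 8) = 177232627; 177232627 < 134217728? NO
The largest n with C(n, 8) < 134217728 is n = 42 (where E[X] = 118030185/134217728 ≈ 0.87939). Hence R(8, 8) > 42, i.e. R(8, 8) ≥ 43.

Largest n = 42; hence R(8, 8) > 42.


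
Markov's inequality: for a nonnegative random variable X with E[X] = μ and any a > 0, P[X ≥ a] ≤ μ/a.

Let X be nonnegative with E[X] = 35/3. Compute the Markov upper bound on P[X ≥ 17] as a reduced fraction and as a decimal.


μ = E[X] = 35/3, a = 17.
Markov: P[X ≥ 17] ≤ μ/a = (35/3)/17 = 35/51.
Numerically: ≈ 0.686275.
(Since a = 17 > μ = 11.666667, the bound 35/51 is < 1 and informative.)

P[X ≥ 17] ≤ 35/51 ≈ 0.686275.


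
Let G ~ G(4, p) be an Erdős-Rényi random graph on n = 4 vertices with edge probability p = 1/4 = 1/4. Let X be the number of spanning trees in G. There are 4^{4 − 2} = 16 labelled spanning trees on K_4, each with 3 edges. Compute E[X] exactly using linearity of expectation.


K_4 has 4^{4 − 2} = 16 labelled spanning trees.
For each such spanning tree H, let X_H = 1 if all 3 edges of H are present in G. Then P[X_H = 1] = p^{3} = (1/4)^{3} = 1/64.
By linearity of expectation: E[X] = Σ_H E[X_H] = 16 · p^{3} = 16 · 1/64 = 1/4.
Numerically: E[X] ≈ 0.25.

E[X] = 16 · (1/4)^{3} = 1/4 ≈ 0.25.


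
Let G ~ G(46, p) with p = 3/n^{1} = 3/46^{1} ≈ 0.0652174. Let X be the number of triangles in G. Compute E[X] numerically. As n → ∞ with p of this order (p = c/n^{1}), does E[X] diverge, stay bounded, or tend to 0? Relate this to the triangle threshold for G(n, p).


Number of potential triangles: C(46, 3) = 15180.
Each occurs with probability p³ ≈ (0.0652174)³ ≈ 2.77389661e-04.
By linearity: E[X] = C(46, 3)·p³ ≈ 15180 · 2.77389661e-04 ≈ 4.210775.
Here α = 1, so p = 3/n is exactly at the triangle threshold p ~ 1/n. Asymptotically E[X] → c³/6 = 3³/6 = 9/2 ≈ 4.500000, a bounded constant. In this regime the triangle count is asymptotically Poisson(c³/6).

E[X] ≈ 4.210775; in regime p = Θ(1/n^{1}) E[X] stays bounded (at the triangle threshold p ~ 1/n).
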